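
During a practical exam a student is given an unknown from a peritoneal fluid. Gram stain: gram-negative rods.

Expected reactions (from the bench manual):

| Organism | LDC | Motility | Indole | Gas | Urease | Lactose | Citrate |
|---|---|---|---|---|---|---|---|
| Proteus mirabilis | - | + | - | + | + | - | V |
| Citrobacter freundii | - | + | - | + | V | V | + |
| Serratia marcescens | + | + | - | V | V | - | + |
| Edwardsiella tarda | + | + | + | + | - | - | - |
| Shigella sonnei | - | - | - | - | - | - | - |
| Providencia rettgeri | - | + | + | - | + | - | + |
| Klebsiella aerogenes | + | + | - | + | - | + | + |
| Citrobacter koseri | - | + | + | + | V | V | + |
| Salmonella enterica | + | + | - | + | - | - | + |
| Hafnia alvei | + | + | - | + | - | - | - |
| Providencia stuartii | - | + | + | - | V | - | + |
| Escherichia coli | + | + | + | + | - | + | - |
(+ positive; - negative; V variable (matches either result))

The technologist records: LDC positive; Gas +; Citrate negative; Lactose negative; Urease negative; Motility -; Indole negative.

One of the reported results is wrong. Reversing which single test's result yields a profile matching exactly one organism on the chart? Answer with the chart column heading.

As reported, no row in the chart matches all 7 reactions.
Reversing Citrate → still no organism matches.
Reversing Gas → still no organism matches.
Reversing Motility (to +) → unique match: Hafnia alvei.
Reversing LDC → still no organism matches.
Reversing Indole → still no organism matches.
Reversing Urease → still no organism matches.
Reversing Lactose → still no organism matches.

Motility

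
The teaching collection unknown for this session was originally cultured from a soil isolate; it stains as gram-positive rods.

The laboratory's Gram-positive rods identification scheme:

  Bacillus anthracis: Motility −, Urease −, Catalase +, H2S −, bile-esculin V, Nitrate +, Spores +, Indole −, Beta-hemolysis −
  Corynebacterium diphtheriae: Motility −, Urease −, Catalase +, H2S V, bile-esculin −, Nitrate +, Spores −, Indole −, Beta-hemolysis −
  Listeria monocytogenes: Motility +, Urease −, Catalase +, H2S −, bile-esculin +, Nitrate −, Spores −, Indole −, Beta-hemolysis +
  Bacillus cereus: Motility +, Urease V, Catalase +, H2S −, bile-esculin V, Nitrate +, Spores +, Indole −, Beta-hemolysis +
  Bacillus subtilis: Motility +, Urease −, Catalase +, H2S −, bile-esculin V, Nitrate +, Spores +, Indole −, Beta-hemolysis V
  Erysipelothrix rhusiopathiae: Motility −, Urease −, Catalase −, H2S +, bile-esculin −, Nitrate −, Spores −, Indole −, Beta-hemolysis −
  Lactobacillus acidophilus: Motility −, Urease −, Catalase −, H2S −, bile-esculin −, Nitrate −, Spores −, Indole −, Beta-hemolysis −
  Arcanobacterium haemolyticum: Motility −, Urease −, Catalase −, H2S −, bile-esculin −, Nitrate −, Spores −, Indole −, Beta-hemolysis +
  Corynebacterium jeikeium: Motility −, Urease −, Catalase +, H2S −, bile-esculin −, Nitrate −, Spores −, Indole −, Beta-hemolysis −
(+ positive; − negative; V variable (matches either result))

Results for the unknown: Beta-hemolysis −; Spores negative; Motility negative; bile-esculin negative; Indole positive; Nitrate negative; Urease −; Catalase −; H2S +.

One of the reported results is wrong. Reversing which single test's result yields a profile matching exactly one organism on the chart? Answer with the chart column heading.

As reported, no row in the chart matches all 9 reactions.
Reversing Catalase → still no organism matches.
Reversing Urease → still no organism matches.
Reversing Nitrate → still no organism matches.
Reversing Spores → still no organism matches.
Reversing H2S → still no organism matches.
Reversing Indole (to −) → unique match: Erysipelothrix rhusiopathiae.
Reversing Beta-hemolysis → still no organism matches.
Reversing Motility → still no organism matches.
Reversing bile-esculin → still no organism matches.

Indole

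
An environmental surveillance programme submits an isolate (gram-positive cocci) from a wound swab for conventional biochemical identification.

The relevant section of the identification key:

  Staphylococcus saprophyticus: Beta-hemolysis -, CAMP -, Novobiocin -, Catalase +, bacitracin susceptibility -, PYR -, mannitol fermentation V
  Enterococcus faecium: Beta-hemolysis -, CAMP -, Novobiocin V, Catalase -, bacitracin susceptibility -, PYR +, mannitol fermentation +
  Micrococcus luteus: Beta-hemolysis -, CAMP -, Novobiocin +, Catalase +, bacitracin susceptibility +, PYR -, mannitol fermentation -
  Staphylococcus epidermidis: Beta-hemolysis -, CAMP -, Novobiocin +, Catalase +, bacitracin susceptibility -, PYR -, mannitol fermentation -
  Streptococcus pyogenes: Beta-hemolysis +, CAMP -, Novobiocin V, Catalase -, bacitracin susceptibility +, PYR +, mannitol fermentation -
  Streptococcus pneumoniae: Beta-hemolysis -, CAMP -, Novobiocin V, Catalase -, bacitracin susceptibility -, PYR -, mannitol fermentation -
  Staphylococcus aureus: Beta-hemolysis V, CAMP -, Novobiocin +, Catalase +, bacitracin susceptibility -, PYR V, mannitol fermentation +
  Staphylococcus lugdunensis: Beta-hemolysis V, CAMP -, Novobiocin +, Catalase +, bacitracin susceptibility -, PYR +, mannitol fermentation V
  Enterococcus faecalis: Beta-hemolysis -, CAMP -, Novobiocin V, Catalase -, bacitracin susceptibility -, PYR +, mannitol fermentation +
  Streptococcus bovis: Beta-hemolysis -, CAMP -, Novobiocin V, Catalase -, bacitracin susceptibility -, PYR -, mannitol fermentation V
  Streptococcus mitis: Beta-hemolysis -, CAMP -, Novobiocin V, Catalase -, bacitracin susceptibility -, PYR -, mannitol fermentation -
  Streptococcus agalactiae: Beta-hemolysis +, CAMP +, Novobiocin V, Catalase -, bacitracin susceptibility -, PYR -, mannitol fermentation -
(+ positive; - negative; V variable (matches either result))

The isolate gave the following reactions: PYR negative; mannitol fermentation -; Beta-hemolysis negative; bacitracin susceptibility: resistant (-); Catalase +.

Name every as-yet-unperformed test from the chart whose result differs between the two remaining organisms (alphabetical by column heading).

bacitracin susceptibility -: excludes Micrococcus luteus, Streptococcus pyogenes — 10 left.
Beta-hemolysis -: excludes Streptococcus agalactiae — 9 left.
Catalase +: excludes 5 organisms — 4 left.
PYR -: excludes Staphylococcus lugdunensis — 3 left.
mannitol fermentation -: excludes Staphylococcus aureus — 2 left.
Two candidates remain: Staphylococcus epidermidis and Staphylococcus saprophyticus.
  CAMP: - vs - — same for both, does not separate.
  Novobiocin: Staphylococcus epidermidis +, Staphylococcus saprophyticus - — discriminates.

Novobiocin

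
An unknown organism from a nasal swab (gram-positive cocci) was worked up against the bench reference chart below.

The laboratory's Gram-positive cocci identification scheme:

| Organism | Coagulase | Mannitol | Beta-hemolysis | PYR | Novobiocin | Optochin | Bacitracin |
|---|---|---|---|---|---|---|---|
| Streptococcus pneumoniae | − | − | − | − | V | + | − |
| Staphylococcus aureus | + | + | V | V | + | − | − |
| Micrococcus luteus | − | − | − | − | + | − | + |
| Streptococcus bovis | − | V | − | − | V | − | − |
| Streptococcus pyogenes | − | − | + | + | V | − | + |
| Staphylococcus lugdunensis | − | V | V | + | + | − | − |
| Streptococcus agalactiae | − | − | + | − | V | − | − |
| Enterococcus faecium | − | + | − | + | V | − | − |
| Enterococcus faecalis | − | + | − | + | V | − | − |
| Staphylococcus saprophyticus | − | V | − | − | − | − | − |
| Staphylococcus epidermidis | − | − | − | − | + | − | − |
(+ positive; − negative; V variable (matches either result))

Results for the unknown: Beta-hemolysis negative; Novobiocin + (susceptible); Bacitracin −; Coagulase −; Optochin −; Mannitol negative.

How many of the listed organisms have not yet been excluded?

3

Beta-hemolysis −: excludes Streptococcus pyogenes, Streptococcus agalactiae — 9 left.
Bacitracin −: excludes Micrococcus luteus — 8 left.
Optochin −: excludes Streptococcus pneumoniae — 7 left.
Mannitol −: excludes Staphylococcus aureus, Enterococcus faecium, Enterococcus faecalis — 4 left.
Coagulase −: all 4 remaining candidates are consistent.
Novobiocin +: excludes Staphylococcus saprophyticus — 3 left.
Still consistent: Staphylococcus epidermidis, Staphylococcus lugdunensis, Streptococcus bovis.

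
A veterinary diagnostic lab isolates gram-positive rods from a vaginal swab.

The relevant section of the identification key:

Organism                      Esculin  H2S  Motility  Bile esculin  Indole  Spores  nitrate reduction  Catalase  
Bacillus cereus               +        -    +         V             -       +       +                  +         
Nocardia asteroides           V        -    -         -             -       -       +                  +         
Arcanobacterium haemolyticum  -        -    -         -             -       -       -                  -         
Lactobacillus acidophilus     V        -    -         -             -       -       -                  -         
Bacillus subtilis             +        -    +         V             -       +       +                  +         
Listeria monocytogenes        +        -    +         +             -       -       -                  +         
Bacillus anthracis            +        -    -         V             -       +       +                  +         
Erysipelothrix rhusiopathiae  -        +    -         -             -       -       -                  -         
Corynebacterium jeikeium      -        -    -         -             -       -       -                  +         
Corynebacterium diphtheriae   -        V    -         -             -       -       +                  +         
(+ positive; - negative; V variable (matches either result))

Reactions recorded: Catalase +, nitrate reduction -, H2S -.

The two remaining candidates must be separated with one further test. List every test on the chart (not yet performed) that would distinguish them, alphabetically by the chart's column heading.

Bile esculin, Esculin, Motility

nitrate reduction -: excludes 5 organisms — 5 left.
H2S -: excludes Erysipelothrix rhusiopathiae — 4 left.
Catalase +: excludes Arcanobacterium haemolyticum, Lactobacillus acidophilus — 2 left.
Two candidates remain: Corynebacterium jeikeium and Listeria monocytogenes.
  Esculin: Corynebacterium jeikeium -, Listeria monocytogenes + — discriminates.
  Motility: Corynebacterium jeikeium -, Listeria monocytogenes + — discriminates.
  Bile esculin: Corynebacterium jeikeium -, Listeria monocytogenes + — discriminates.
  Indole: - vs - — same for both, does not separate.
  Spores: - vs - — same for both, does not separate.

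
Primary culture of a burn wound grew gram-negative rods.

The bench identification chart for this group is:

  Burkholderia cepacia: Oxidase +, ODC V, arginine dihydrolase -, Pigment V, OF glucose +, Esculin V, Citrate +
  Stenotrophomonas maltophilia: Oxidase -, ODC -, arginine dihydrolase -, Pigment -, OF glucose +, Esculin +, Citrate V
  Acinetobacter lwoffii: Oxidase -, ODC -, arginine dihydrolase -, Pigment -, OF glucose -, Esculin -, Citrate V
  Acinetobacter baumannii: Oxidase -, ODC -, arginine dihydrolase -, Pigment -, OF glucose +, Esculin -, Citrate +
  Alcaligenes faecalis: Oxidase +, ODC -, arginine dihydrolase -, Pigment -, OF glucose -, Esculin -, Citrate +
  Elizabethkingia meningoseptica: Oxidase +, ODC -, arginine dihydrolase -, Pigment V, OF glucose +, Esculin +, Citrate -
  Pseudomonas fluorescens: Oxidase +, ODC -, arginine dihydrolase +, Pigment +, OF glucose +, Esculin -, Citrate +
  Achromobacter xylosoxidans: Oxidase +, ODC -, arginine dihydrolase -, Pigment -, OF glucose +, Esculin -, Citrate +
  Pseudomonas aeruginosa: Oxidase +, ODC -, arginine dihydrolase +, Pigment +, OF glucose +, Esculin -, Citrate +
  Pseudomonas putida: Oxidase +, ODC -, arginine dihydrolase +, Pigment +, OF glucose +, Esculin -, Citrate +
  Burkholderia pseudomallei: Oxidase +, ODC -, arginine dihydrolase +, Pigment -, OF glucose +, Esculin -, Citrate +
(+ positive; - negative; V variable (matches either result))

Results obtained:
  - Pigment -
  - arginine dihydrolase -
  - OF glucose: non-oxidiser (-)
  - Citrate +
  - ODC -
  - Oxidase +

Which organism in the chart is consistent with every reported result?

Alcaligenes faecalis

ODC -: all 11 remaining candidates are consistent.
Oxidase +: excludes Stenotrophomonas maltophilia, Acinetobacter lwoffii, Acinetobacter baumannii — 8 left.
Citrate +: excludes Elizabethkingia meningoseptica — 7 left.
arginine dihydrolase -: excludes Pseudomonas fluorescens, Pseudomonas aeruginosa, Pseudomonas putida, Burkholderia pseudomallei — 3 left.
OF glucose -: excludes Burkholderia cepacia, Achromobacter xylosoxidans — 1 left.
Pigment -: the one remaining candidate is consistent.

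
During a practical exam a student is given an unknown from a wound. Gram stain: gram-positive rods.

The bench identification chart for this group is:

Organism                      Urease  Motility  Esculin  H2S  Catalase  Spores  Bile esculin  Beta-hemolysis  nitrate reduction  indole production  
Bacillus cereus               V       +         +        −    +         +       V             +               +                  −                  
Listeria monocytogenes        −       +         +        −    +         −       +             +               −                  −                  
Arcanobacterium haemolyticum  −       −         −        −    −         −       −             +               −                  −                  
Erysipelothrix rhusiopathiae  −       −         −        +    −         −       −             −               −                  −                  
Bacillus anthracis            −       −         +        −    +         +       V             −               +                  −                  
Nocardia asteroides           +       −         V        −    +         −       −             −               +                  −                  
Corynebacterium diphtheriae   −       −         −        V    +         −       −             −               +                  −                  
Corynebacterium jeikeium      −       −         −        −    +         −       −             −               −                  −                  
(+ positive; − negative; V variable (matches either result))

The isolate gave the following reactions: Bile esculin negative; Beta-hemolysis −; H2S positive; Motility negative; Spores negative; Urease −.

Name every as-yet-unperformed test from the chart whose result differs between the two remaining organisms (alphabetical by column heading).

Catalase, nitrate reduction

Beta-hemolysis −: excludes Bacillus cereus, Listeria monocytogenes, Arcanobacterium haemolyticum — 5 left.
Urease −: excludes Nocardia asteroides — 4 left.
Spores −: excludes Bacillus anthracis — 3 left.
Bile esculin −: all 3 remaining candidates are consistent.
Motility −: all 3 remaining candidates are consistent.
H2S +: excludes Corynebacterium jeikeium — 2 left.
Two candidates remain: Corynebacterium diphtheriae and Erysipelothrix rhusiopathiae.
  Esculin: − vs − — same for both, does not separate.
  Catalase: Corynebacterium diphtheriae +, Erysipelothrix rhusiopathiae − — discriminates.
  nitrate reduction: Corynebacterium diphtheriae +, Erysipelothrix rhusiopathiae − — discriminates.
  indole production: − vs − — same for both, does not separate.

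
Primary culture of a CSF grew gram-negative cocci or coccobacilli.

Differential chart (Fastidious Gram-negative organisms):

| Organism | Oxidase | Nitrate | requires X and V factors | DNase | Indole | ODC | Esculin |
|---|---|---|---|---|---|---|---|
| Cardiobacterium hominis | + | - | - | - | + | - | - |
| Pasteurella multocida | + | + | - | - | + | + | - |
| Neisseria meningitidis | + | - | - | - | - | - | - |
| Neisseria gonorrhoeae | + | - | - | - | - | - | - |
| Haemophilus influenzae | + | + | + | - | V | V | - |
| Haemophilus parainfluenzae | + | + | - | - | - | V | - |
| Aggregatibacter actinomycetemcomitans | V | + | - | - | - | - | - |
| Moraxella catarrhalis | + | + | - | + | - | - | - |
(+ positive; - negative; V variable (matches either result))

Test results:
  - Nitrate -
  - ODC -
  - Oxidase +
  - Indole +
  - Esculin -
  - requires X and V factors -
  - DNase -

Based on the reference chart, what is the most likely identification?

Cardiobacterium hominis

Oxidase +: all 8 remaining candidates are consistent.
DNase -: excludes Moraxella catarrhalis — 7 left.
Indole +: excludes Neisseria meningitidis, Neisseria gonorrhoeae, Haemophilus parainfluenzae, Aggregatibacter actinomycetemcomitans — 3 left.
requires X and V factors -: excludes Haemophilus influenzae — 2 left.
Nitrate -: excludes Pasteurella multocida — 1 left.
Esculin -: the one remaining candidate is consistent.
ODC -: the one remaining candidate is consistent.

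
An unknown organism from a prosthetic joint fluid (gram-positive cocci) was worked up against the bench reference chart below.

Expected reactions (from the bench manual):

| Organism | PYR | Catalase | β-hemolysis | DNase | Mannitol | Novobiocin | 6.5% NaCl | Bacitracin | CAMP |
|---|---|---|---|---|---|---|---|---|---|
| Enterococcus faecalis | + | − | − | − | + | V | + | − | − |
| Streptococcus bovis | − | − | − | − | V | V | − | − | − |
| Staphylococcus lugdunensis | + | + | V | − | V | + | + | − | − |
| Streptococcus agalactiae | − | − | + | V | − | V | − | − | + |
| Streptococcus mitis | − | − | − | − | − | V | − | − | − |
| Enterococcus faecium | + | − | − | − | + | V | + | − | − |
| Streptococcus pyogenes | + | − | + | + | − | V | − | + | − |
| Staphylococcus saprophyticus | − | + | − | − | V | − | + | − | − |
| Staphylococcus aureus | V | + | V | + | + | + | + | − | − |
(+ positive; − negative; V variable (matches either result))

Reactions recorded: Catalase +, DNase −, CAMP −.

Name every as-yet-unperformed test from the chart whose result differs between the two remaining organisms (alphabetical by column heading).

DNase −: excludes Streptococcus pyogenes, Staphylococcus aureus — 7 left.
Catalase +: excludes 5 organisms — 2 left.
CAMP −: all 2 remaining candidates are consistent.
Two candidates remain: Staphylococcus lugdunensis and Staphylococcus saprophyticus.
  PYR: Staphylococcus lugdunensis +, Staphylococcus saprophyticus − — discriminates.
  β-hemolysis: V vs − — variable for at least one, does not separate.
  Mannitol: V vs V — variable for at least one, does not separate.
  Novobiocin: Staphylococcus lugdunensis +, Staphylococcus saprophyticus − — discriminates.
  6.5% NaCl: + vs + — same for both, does not separate.
  Bacitracin: − vs − — same for both, does not separate.

Novobiocin, PYR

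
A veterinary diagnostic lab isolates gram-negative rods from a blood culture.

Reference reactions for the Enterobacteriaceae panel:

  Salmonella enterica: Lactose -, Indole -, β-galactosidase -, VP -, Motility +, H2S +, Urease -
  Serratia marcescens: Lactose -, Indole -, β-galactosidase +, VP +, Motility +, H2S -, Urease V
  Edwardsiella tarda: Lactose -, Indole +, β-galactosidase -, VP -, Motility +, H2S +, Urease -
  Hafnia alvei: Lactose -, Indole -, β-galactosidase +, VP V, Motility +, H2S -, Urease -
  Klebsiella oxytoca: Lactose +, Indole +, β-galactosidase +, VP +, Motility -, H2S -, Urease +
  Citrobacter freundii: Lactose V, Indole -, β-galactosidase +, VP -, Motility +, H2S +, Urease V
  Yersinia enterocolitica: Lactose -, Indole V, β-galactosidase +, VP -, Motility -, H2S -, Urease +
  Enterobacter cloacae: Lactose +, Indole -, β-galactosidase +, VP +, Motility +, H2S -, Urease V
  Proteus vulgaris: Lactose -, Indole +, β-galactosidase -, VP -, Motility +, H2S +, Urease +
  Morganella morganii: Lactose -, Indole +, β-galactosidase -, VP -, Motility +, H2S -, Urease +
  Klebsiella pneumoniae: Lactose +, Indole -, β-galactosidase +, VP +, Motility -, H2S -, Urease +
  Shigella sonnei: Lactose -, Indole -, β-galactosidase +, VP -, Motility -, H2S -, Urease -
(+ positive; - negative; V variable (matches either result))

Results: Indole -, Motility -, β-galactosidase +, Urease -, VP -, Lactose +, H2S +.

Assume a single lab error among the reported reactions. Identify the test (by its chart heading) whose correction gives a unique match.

As reported, no row in the chart matches all 7 reactions.
Reversing Motility (to +) → unique match: Citrobacter freundii.
Reversing Urease → still no organism matches.
Reversing VP → still no organism matches.
Reversing β-galactosidase → still no organism matches.
Reversing Indole → still no organism matches.
Reversing Lactose → still no organism matches.
Reversing H2S → still no organism matches.

Motility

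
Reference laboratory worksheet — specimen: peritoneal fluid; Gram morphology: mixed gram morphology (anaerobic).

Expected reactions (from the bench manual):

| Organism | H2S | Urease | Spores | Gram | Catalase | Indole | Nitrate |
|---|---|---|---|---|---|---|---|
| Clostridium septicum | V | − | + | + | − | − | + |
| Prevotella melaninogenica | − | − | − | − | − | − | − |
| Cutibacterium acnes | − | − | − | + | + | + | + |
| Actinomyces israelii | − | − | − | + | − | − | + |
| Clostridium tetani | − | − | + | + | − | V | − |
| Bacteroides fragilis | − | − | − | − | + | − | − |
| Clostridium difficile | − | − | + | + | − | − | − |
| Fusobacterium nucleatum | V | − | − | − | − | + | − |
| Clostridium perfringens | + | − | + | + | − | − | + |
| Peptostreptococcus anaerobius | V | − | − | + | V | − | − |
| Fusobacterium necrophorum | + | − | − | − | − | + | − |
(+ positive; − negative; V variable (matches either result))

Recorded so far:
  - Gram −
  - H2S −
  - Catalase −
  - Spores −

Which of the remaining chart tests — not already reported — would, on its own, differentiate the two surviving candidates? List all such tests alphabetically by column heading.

Catalase −: excludes Cutibacterium acnes, Bacteroides fragilis — 9 left.
Spores −: excludes Clostridium septicum, Clostridium tetani, Clostridium difficile, Clostridium perfringens — 5 left.
Gram −: excludes Actinomyces israelii, Peptostreptococcus anaerobius — 3 left.
H2S −: excludes Fusobacterium necrophorum — 2 left.
Two candidates remain: Fusobacterium nucleatum and Prevotella melaninogenica.
  Urease: − vs − — same for both, does not separate.
  Indole: Fusobacterium nucleatum +, Prevotella melaninogenica − — discriminates.
  Nitrate: − vs − — same for both, does not separate.

Indole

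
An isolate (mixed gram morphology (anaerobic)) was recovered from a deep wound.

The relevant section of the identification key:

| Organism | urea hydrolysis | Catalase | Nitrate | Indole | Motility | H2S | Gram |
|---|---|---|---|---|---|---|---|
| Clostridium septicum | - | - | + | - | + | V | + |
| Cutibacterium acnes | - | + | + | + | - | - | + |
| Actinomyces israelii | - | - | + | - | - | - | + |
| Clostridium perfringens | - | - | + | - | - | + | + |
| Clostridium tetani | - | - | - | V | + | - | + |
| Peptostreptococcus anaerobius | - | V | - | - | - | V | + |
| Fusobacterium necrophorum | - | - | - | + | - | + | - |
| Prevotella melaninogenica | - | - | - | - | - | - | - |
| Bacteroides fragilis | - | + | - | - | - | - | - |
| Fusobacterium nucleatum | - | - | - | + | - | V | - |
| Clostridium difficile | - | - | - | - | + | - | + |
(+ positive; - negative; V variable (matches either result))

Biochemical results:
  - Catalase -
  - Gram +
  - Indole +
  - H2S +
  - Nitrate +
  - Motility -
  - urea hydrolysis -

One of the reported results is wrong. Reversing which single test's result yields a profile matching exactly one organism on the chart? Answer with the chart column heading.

As reported, no row in the chart matches all 7 reactions.
Reversing Motility → still no organism matches.
Reversing Catalase → still no organism matches.
Reversing urea hydrolysis → still no organism matches.
Reversing Nitrate → still no organism matches.
Reversing H2S → still no organism matches.
Reversing Gram → still no organism matches.
Reversing Indole (to -) → unique match: Clostridium perfringens.

Indole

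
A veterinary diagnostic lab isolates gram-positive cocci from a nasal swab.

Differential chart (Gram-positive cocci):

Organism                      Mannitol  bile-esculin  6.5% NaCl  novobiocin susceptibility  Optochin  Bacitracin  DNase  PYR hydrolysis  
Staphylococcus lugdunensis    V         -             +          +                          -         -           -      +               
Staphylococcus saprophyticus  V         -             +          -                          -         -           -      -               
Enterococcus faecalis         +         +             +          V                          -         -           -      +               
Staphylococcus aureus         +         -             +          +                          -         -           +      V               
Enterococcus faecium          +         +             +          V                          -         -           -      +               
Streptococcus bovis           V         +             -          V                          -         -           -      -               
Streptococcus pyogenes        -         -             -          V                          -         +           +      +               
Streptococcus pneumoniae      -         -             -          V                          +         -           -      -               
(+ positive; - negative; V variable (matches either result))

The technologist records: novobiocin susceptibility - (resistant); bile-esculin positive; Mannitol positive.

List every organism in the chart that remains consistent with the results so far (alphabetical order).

Enterococcus faecalis, Enterococcus faecium, Streptococcus bovis

bile-esculin +: excludes 5 organisms — 3 left.
Mannitol +: all 3 remaining candidates are consistent.
novobiocin susceptibility -: all 3 remaining candidates are consistent.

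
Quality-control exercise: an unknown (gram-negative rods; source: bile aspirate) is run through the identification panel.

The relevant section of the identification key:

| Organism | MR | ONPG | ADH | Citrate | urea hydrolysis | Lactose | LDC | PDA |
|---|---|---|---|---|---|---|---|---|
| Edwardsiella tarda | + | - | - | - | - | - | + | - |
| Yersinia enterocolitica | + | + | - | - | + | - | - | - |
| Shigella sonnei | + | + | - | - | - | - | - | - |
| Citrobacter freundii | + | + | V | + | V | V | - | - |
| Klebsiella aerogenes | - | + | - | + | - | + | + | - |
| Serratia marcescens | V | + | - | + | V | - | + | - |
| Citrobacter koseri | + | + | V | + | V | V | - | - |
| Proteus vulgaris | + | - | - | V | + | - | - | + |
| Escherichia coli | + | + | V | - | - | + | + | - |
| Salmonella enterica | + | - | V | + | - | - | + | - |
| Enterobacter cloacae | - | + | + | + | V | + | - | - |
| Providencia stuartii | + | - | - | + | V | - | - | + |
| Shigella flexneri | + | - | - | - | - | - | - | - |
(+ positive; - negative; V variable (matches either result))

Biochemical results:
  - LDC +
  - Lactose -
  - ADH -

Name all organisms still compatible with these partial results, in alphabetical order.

Lactose -: excludes Klebsiella aerogenes, Escherichia coli, Enterobacter cloacae — 10 left.
LDC +: excludes 7 organisms — 3 left.
ADH -: all 3 remaining candidates are consistent.

Edwardsiella tarda, Salmonella enterica, Serratia marcescens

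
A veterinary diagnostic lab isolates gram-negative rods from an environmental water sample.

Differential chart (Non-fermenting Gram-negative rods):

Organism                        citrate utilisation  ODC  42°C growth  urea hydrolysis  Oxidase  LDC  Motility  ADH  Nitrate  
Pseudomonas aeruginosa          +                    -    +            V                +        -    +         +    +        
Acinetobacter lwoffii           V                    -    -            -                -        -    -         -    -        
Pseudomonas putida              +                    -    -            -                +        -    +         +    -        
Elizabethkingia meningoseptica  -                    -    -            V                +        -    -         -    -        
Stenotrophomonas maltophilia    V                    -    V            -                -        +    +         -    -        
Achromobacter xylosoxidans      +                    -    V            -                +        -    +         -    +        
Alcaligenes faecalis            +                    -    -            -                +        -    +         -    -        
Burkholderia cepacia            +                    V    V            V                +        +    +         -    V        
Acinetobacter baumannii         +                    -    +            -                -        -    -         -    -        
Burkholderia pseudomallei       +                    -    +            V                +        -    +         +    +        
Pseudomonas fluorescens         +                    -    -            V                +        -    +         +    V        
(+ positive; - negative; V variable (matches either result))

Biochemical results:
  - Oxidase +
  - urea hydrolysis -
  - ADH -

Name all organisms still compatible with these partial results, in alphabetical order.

Achromobacter xylosoxidans, Alcaligenes faecalis, Burkholderia cepacia, Elizabethkingia meningoseptica

urea hydrolysis -: all 11 remaining candidates are consistent.
ADH -: excludes Pseudomonas aeruginosa, Pseudomonas putida, Burkholderia pseudomallei, Pseudomonas fluorescens — 7 left.
Oxidase +: excludes Acinetobacter lwoffii, Stenotrophomonas maltophilia, Acinetobacter baumannii — 4 left.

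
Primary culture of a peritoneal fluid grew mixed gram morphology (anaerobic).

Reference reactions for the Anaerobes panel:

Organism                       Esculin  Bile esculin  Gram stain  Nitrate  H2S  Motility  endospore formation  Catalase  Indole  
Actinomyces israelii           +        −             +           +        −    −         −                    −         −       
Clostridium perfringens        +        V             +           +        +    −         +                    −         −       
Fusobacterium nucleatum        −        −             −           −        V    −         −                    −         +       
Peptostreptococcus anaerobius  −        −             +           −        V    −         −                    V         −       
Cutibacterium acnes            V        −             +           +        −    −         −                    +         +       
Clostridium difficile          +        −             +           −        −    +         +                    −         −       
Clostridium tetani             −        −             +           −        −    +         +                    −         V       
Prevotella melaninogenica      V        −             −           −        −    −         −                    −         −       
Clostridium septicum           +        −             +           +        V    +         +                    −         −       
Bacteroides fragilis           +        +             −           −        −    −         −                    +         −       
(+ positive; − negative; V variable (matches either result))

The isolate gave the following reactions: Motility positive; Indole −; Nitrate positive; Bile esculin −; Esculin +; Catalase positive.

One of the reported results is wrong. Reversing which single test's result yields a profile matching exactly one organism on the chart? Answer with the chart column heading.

Catalase

As reported, no row in the chart matches all 6 reactions.
Reversing Motility → still no organism matches.
Reversing Catalase (to −) → unique match: Clostridium septicum.
Reversing Nitrate → still no organism matches.
Reversing Indole → still no organism matches.
Reversing Esculin → still no organism matches.
Reversing Bile esculin → still no organism matches.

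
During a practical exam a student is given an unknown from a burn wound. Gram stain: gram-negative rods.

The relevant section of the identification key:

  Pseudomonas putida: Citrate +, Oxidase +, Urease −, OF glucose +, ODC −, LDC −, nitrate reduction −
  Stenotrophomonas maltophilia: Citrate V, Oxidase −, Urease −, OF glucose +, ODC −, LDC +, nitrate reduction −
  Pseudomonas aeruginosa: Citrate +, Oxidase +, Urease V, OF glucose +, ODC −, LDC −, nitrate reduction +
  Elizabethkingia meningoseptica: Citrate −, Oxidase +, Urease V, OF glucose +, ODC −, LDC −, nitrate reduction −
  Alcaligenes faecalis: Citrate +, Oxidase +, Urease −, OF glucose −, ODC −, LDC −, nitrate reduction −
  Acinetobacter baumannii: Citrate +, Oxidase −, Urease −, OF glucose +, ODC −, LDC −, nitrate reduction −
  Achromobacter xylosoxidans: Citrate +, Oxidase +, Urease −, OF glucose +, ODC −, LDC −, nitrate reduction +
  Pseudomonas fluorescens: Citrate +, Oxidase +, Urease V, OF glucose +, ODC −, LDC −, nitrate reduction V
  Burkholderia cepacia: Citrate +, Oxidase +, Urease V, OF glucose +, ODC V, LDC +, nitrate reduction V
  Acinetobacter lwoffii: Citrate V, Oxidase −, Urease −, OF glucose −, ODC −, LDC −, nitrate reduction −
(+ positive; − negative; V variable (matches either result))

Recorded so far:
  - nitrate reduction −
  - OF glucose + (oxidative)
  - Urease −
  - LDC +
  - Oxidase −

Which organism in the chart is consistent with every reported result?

OF glucose +: excludes Alcaligenes faecalis, Acinetobacter lwoffii — 8 left.
LDC +: excludes 6 organisms — 2 left.
Urease −: all 2 remaining candidates are consistent.
Oxidase −: excludes Burkholderia cepacia — 1 left.
nitrate reduction −: the one remaining candidate is consistent.

Stenotrophomonas maltophilia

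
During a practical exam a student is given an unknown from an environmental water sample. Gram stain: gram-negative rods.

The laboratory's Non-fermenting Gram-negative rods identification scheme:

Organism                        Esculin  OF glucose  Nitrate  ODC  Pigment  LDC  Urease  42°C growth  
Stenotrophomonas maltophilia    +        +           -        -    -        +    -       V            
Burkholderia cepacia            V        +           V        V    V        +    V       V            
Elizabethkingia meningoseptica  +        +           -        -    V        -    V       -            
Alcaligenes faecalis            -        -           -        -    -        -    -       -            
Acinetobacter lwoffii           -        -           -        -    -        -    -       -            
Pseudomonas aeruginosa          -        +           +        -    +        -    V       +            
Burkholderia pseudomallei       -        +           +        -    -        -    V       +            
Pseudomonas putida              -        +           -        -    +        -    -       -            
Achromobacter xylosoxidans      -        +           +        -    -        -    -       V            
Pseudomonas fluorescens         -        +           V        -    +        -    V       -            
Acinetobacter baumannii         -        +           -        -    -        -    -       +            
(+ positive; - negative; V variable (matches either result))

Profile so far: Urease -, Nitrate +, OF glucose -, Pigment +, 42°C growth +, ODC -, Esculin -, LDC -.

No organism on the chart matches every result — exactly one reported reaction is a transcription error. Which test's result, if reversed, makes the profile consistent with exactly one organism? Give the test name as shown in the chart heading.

OF glucose

As reported, no row in the chart matches all 8 reactions.
Reversing LDC → still no organism matches.
Reversing Pigment → still no organism matches.
Reversing Urease → still no organism matches.
Reversing 42°C growth → still no organism matches.
Reversing Nitrate → still no organism matches.
Reversing OF glucose (to +) → unique match: Pseudomonas aeruginosa.
Reversing Esculin → still no organism matches.
Reversing ODC → still no organism matches.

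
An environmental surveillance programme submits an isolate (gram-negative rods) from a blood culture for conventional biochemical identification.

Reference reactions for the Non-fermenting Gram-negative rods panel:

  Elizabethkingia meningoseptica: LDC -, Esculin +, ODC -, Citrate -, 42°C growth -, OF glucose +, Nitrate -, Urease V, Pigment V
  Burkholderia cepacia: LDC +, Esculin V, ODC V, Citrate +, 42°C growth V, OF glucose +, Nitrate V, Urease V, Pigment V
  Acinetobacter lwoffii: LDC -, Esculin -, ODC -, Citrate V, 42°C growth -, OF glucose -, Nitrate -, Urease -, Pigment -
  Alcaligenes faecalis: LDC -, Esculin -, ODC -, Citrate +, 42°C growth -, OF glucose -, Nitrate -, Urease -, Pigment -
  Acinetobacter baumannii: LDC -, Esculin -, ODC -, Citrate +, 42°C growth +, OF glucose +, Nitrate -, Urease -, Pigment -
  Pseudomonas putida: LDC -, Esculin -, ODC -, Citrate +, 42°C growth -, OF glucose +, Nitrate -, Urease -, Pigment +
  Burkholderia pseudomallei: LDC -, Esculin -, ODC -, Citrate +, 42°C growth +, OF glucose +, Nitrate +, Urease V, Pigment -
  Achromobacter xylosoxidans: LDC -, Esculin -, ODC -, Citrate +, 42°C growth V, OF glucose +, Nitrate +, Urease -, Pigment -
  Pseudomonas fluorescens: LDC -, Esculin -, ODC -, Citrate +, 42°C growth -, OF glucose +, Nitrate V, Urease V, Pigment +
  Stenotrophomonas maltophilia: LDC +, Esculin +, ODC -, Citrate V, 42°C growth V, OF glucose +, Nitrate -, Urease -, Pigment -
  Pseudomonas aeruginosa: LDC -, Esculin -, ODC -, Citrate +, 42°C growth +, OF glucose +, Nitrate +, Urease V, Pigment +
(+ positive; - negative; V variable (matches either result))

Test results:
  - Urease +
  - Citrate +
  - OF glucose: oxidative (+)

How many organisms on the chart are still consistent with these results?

4

Urease +: excludes 6 organisms — 5 left.
OF glucose +: all 5 remaining candidates are consistent.
Citrate +: excludes Elizabethkingia meningoseptica — 4 left.
Still consistent: Burkholderia cepacia, Burkholderia pseudomallei, Pseudomonas aeruginosa, Pseudomonas fluorescens.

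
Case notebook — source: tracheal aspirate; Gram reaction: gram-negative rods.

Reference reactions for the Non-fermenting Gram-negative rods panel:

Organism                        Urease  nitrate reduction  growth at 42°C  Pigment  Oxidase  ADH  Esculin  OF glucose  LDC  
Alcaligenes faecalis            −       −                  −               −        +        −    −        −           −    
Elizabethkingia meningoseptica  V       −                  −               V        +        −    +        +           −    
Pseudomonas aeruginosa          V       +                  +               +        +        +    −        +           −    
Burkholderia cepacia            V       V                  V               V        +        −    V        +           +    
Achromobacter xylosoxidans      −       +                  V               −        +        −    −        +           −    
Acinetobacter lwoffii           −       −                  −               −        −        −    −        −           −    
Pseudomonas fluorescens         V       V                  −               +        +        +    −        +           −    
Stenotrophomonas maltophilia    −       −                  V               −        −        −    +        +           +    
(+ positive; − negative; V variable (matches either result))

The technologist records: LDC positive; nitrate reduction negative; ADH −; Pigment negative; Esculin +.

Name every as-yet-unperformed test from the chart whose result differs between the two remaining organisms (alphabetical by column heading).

Oxidase

Esculin +: excludes 5 organisms — 3 left.
ADH −: all 3 remaining candidates are consistent.
nitrate reduction −: all 3 remaining candidates are consistent.
Pigment −: all 3 remaining candidates are consistent.
LDC +: excludes Elizabethkingia meningoseptica — 2 left.
Two candidates remain: Burkholderia cepacia and Stenotrophomonas maltophilia.
  Urease: V vs − — variable for at least one, does not separate.
  growth at 42°C: V vs V — variable for at least one, does not separate.
  Oxidase: Burkholderia cepacia +, Stenotrophomonas maltophilia − — discriminates.
  OF glucose: + vs + — same for both, does not separate.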